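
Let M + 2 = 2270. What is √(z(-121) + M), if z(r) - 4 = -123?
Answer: √2149 ≈ 46.357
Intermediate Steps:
M = 2268 (M = -2 + 2270 = 2268)
z(r) = -119 (z(r) = 4 - 123 = -119)
√(z(-121) + M) = √(-119 + 2268) = √2149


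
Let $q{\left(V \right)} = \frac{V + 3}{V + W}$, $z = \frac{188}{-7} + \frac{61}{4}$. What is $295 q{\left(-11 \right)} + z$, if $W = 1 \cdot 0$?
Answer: $\frac{62505}{308} \approx 202.94$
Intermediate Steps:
$W = 0$
$z = - \frac{325}{28}$ ($z = 188 \left(- \frac{1}{7}\right) + 61 \cdot \frac{1}{4} = - \frac{188}{7} + \frac{61}{4} = - \frac{325}{28} \approx -11.607$)
$q{\left(V \right)} = \frac{3 + V}{V}$ ($q{\left(V \right)} = \frac{V + 3}{V + 0} = \frac{3 + V}{V}$)
$295 q{\left(-11 \right)} + z = 295 \frac{3 - 11}{-11} - \frac{325}{28} = 295 \left(\left(- \frac{1}{11}\right) \left(-8\right)\right) - \frac{325}{28} = 295 \cdot \frac{8}{11} - \frac{325}{28} = \frac{2360}{11} - \frac{325}{28} = \frac{62505}{308}$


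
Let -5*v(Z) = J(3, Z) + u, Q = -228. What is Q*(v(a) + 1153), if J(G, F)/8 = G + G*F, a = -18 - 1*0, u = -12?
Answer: -282036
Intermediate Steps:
a = -18 (a = -18 + 0 = -18)
J(G, F) = 8*G + 8*F*G (J(G, F) = 8*(G + G*F) = 8*(G + F*G) = 8*G + 8*F*G)
v(Z) = -12/5 - 24*Z/5 (v(Z) = -(8*3*(1 + Z) - 12)/5 = -((24 + 24*Z) - 12)/5 = -(12 + 24*Z)/5 = -12/5 - 24*Z/5)
Q*(v(a) + 1153) = -228*((-12/5 - 24/5*(-18)) + 1153) = -228*((-12/5 + 432/5) + 1153) = -228*(84 + 1153) = -228*1237 = -282036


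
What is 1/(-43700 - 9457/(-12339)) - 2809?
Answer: -1514626416326/539204843 ≈ -2809.0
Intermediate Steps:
1/(-43700 - 9457/(-12339)) - 2809 = 1/(-43700 - 9457*(-1/12339)) - 2809 = 1/(-43700 + 9457/12339) - 2809 = 1/(-539204843/12339) - 2809 = -12339/539204843 - 2809 = -1514626416326/539204843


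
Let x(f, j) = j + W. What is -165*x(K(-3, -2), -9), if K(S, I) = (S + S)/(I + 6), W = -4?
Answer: 2145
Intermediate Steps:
K(S, I) = 2*S/(6 + I) (K(S, I) = (2*S)/(6 + I) = 2*S/(6 + I))
x(f, j) = -4 + j (x(f, j) = j - 4 = -4 + j)
-165*x(K(-3, -2), -9) = -165*(-4 - 9) = -165*(-13) = 2145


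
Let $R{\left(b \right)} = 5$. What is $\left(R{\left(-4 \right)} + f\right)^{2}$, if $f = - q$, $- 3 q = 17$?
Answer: $\frac{1024}{9} \approx 113.78$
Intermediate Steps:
$q = - \frac{17}{3}$ ($q = \left(- \frac{1}{3}\right) 17 = - \frac{17}{3} \approx -5.6667$)
$f = \frac{17}{3}$ ($f = \left(-1\right) \left(- \frac{17}{3}\right) = \frac{17}{3} \approx 5.6667$)
$\left(R{\left(-4 \right)} + f\right)^{2} = \left(5 + \frac{17}{3}\right)^{2} = \left(\frac{32}{3}\right)^{2} = \frac{1024}{9}$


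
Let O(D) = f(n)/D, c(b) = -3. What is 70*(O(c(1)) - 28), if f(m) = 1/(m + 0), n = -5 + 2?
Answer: -17570/9 ≈ -1952.2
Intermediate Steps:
n = -3
f(m) = 1/m
O(D) = -1/(3*D) (O(D) = 1/((-3)*D) = -1/(3*D))
70*(O(c(1)) - 28) = 70*(-1/3/(-3) - 28) = 70*(-1/3*(-1/3) - 28) = 70*(1/9 - 28) = 70*(-251/9) = -17570/9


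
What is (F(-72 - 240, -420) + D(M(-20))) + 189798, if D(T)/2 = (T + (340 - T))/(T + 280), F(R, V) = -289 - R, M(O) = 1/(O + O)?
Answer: 2125832579/11199 ≈ 1.8982e+5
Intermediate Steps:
M(O) = 1/(2*O)
D(T) = 680/(280 + T) (D(T) = 2*((T + (340 - T))/(T + 280)) = 2*(340/(280 + T)) = 680/(280 + T))
(F(-72 - 240, -420) + D(M(-20))) + 189798 = ((-289 - (-72 - 240)) + 680/(280 + (½)/(-20))) + 189798 = ((-289 - 1*(-312)) + 680/(280 + (½)*(-1/20))) + 189798 = ((-289 + 312) + 680/(280 - 1/40)) + 189798 = (23 + 680/(11199/40)) + 189798 = (23 + 680*(40/11199)) + 189798 = (23 + 27200/11199) + 189798 = 284777/11199 + 189798 = 2125832579/11199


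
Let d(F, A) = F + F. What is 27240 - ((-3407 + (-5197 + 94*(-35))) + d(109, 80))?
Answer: 38916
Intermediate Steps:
d(F, A) = 2*F
27240 - ((-3407 + (-5197 + 94*(-35))) + d(109, 80)) = 27240 - ((-3407 + (-5197 + 94*(-35))) + 2*109) = 27240 - ((-3407 + (-5197 - 3290)) + 218) = 27240 - ((-3407 - 8487) + 218) = 27240 - (-11894 + 218) = 27240 - 1*(-11676) = 27240 + 11676 = 38916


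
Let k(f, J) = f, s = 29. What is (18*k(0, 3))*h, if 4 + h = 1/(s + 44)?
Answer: 0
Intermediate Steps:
h = -291/73 (h = -4 + 1/(29 + 44) = -4 + 1/73 = -291/73 ≈ -3.9863)
(18*k(0, 3))*h = (18*0)*(-291/73) = 0*(-291/73) = 0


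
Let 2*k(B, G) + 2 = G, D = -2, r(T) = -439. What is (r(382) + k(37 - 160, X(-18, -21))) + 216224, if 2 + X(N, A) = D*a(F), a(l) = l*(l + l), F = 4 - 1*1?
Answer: 215765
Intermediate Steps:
F = 3 (F = 4 - 1 = 3)
a(l) = 2*l² (a(l) = l*(2*l) = 2*l²)
X(N, A) = -38 (X(N, A) = -2 - 4*3² = -2 - 4*9 = -2 - 2*18 = -2 - 36 = -38)
k(B, G) = -1 + G/2
(r(382) + k(37 - 160, X(-18, -21))) + 216224 = (-439 + (-1 + (½)*(-38))) + 216224 = (-439 + (-1 - 19)) + 216224 = (-439 - 20) + 216224 = -459 + 216224 = 215765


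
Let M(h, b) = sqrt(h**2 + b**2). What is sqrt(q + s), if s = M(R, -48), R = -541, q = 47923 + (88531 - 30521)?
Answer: sqrt(105933 + sqrt(294985)) ≈ 326.31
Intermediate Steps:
q = 105933 (q = 47923 + 58010 = 105933)
M(h, b) = sqrt(b**2 + h**2)
s = sqrt(294985) (s = sqrt((-48)**2 + (-541)**2) = sqrt(2304 + 292681) = sqrt(294985) ≈ 543.13)
sqrt(q + s) = sqrt(105933 + sqrt(294985))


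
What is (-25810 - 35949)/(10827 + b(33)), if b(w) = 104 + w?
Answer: -61759/10964 ≈ -5.6329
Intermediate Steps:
(-25810 - 35949)/(10827 + b(33)) = (-25810 - 35949)/(10827 + (104 + 33)) = -61759/(10827 + 137) = -61759/10964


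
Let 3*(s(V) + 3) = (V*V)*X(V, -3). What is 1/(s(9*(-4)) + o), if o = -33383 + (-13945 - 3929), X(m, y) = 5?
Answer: -1/49100 ≈ -2.0367e-5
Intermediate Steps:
s(V) = -3 + 5*V²/3 (s(V) = -3 + ((V*V)*5)/3 = -3 + (V²*5)/3 = -3 + (5*V²)/3 = -3 + 5*V²/3)
o = -51257 (o = -33383 - 17874 = -51257)
1/(s(9*(-4)) + o) = 1/((-3 + 5*(9*(-4))²/3) - 51257) = 1/((-3 + (5/3)*(-36)²) - 51257) = 1/((-3 + (5/3)*1296) - 51257) = 1/((-3 + 2160) - 51257) = 1/(2157 - 51257) = 1/(-49100) = -1/49100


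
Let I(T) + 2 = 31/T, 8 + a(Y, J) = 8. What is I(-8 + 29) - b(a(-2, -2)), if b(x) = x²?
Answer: -11/21 ≈ -0.52381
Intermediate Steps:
a(Y, J) = 0 (a(Y, J) = -8 + 8 = 0)
I(T) = -2 + 31/T
I(-8 + 29) - b(a(-2, -2)) = (-2 + 31/(-8 + 29)) - 1*0² = (-2 + 31/21) - 1*0 = (-2 + 31*(1/21)) + 0 = (-2 + 31/21) + 0 = -11/21 + 0 = -11/21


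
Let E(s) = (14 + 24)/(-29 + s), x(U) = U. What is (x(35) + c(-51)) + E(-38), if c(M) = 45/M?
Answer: 38214/1139 ≈ 33.550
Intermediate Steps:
E(s) = 38/(-29 + s)
(x(35) + c(-51)) + E(-38) = (35 + 45/(-51)) + 38/(-29 - 38) = (35 + 45*(-1/51)) + 38/(-67) = (35 - 15/17) + 38*(-1/67) = 580/17 - 38/67 = 38214/1139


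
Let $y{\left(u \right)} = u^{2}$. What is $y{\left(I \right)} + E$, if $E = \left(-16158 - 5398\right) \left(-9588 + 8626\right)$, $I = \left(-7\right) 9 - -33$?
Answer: $20737772$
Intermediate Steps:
$I = -30$ ($I = -63 + 33 = -30$)
$E = 20736872$ ($E = \left(-21556\right) \left(-962\right) = 20736872$)
$y{\left(I \right)} + E = \left(-30\right)^{2} + 20736872 = 900 + 20736872 = 20737772$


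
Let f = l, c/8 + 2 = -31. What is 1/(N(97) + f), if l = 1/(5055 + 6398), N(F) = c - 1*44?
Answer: -11453/3527523 ≈ -0.0032468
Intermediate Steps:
c = -264 (c = -16 + 8*(-31) = -16 - 248 = -264)
N(F) = -308 (N(F) = -264 - 1*44 = -264 - 44 = -308)
l = 1/11453 ≈ 8.7313e-5
f = 1/11453 ≈ 8.7313e-5
1/(N(97) + f) = 1/(-308 + 1/11453) = 1/(-3527523/11453) = -11453/3527523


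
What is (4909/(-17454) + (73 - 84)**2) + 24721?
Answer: 433587359/17454 ≈ 24842.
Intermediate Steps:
(4909/(-17454) + (73 - 84)**2) + 24721 = (4909*(-1/17454) + (-11)**2) + 24721 = (-4909/17454 + 121) + 24721 = 2107025/17454 + 24721 = 433587359/17454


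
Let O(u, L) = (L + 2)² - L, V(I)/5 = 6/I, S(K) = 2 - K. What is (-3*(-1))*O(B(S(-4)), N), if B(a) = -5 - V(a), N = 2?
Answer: 42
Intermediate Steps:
V(I) = 30/I (V(I) = 5*(6/I) = 30/I)
B(a) = -5 - 30/a
O(u, L) = (2 + L)² - L
(-3*(-1))*O(B(S(-4)), N) = (-3*(-1))*((2 + 2)² - 1*2) = 3*(4² - 2) = 3*(16 - 2) = 3*14 = 42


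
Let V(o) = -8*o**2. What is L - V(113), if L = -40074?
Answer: 62078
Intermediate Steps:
L - V(113) = -40074 - (-8)*113**2 = -40074 - (-8)*12769 = -40074 - 1*(-102152) = -40074 + 102152 = 62078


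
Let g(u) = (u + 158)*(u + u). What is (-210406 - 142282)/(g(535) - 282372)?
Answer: -176344/229569 ≈ -0.76815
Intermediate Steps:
g(u) = 2*u*(158 + u) (g(u) = (158 + u)*(2*u) = 2*u*(158 + u))
(-210406 - 142282)/(g(535) - 282372) = (-210406 - 142282)/(2*535*(158 + 535) - 282372) = -352688/(2*535*693 - 282372) = -352688/(741510 - 282372) = -352688/459138 = -352688*1/459138 = -176344/229569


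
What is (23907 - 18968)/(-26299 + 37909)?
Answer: 4939/11610 ≈ 0.42541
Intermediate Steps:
(23907 - 18968)/(-26299 + 37909) = 4939/11610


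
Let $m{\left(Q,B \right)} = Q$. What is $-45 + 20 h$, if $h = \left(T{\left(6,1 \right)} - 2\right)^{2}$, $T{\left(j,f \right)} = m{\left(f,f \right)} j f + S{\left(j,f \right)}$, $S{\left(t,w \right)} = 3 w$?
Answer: $935$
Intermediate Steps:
$T{\left(j,f \right)} = 3 f + j f^{2}$ ($T{\left(j,f \right)} = f j f + 3 f = j f^{2} + 3 f = 3 f + j f^{2}$)
$h = 49$ ($h = \left(1 \left(3 + 1 \cdot 6\right) - 2\right)^{2} = \left(1 \left(3 + 6\right) - 2\right)^{2} = \left(1 \cdot 9 - 2\right)^{2} = \left(9 - 2\right)^{2} = 7^{2} = 49$)
$-45 + 20 h = -45 + 20 \cdot 49 = -45 + 980 = 935$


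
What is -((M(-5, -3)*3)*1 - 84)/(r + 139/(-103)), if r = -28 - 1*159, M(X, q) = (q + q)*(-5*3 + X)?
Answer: 7107/4850 ≈ 1.4654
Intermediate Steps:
M(X, q) = 2*q*(-15 + X) (M(X, q) = (2*q)*(-15 + X) = 2*q*(-15 + X))
r = -187 (r = -28 - 159 = -187)
-((M(-5, -3)*3)*1 - 84)/(r + 139/(-103)) = -(((2*(-3)*(-15 - 5))*3)*1 - 84)/(-187 + 139/(-103)) = -(((2*(-3)*(-20))*3)*1 - 84)/(-187 + 139*(-1/103)) = -((120*3)*1 - 84)/(-187 - 139/103) = -(360*1 - 84)/(-19400/103) = -(360 - 84)*(-103)/19400 = -276*(-103)/19400 = -1*(-7107/4850) = 7107/4850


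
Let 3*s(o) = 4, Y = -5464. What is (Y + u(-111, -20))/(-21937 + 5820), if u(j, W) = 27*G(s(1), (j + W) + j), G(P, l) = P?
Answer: 5428/16117 ≈ 0.33679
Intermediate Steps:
s(o) = 4/3 (s(o) = (⅓)*4 = 4/3)
u(j, W) = 36 (u(j, W) = 27*(4/3) = 36)
(Y + u(-111, -20))/(-21937 + 5820) = (-5464 + 36)/(-21937 + 5820) = -5428/(-16117) = -5428*(-1/16117) = 5428/16117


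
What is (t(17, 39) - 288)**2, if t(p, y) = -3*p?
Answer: 114921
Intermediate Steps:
(t(17, 39) - 288)**2 = (-3*17 - 288)**2 = (-51 - 288)**2 = (-339)**2 = 114921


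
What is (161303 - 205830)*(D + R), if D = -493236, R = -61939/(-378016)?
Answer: 8302105361768099/378016 ≈ 2.1962e+10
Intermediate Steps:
R = 61939/378016 (R = -61939*(-1/378016) = 61939/378016 ≈ 0.16385)
(161303 - 205830)*(D + R) = (161303 - 205830)*(-493236 + 61939/378016) = -44527*(-186451037837/378016) = 8302105361768099/378016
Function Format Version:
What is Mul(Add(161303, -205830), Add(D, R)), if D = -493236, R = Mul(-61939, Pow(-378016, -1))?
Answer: Rational(8302105361768099, 378016) ≈ 2.1962e+10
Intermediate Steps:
R = Rational(61939, 378016) (R = Mul(-61939, Rational(-1, 378016)) = Rational(61939, 378016) ≈ 0.16385)
Mul(Add(161303, -205830), Add(D, R)) = Mul(Add(161303, -205830), Add(-493236, Rational(61939, 378016))) = Mul(-44527, Rational(-186451037837, 378016)) = Rational(8302105361768099, 378016)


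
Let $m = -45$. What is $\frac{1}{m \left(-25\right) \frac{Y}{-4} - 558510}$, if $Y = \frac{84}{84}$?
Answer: $- \frac{4}{2235165} \approx -1.7896 \cdot 10^{-6}$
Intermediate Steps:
$Y = 1$ ($Y = 84 \cdot \frac{1}{84} = 1$)
$\frac{1}{m \left(-25\right) \frac{Y}{-4} - 558510} = \frac{1}{\left(-45\right) \left(-25\right) 1 \frac{1}{-4} - 558510} = \frac{1}{1125 \cdot 1 \left(- \frac{1}{4}\right) - 558510} = \frac{1}{1125 \left(- \frac{1}{4}\right) - 558510} = \frac{1}{- \frac{1125}{4} - 558510} = \frac{1}{- \frac{2235165}{4}} = - \frac{4}{2235165}$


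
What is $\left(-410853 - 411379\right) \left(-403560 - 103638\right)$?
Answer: $417034425936$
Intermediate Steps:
$\left(-410853 - 411379\right) \left(-403560 - 103638\right) = \left(-822232\right) \left(-507198\right) = 417034425936$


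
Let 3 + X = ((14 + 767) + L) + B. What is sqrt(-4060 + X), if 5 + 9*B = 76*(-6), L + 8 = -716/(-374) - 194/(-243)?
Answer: 41*I*sqrt(50628567)/5049 ≈ 57.78*I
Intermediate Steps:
L = -240256/45441 (L = -8 + (-716/(-374) - 194/(-243)) = -8 + (-716*(-1/374) - 194*(-1/243)) = -8 + (358/187 + 194/243) = -8 + 123272/45441 = -240256/45441 ≈ -5.2872)
B = -461/9 (B = -5/9 + (76*(-6))/9 = -5/9 + (1/9)*(-456) = -5/9 - 152/3 = -461/9 ≈ -51.222)
X = 32785253/45441 (X = -3 + (((14 + 767) - 240256/45441) - 461/9) = -3 + ((781 - 240256/45441) - 461/9) = -3 + (35249165/45441 - 461/9) = -3 + 32921576/45441 = 32785253/45441 ≈ 721.49)
sqrt(-4060 + X) = sqrt(-4060 + 32785253/45441) = sqrt(-151705207/45441) = 41*I*sqrt(50628567)/5049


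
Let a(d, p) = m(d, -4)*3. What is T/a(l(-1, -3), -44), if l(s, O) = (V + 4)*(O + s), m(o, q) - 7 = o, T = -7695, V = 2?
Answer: 2565/17 ≈ 150.88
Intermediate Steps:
m(o, q) = 7 + o
l(s, O) = 6*O + 6*s (l(s, O) = (2 + 4)*(O + s) = 6*(O + s) = 6*O + 6*s)
a(d, p) = 21 + 3*d (a(d, p) = (7 + d)*3 = 21 + 3*d)
T/a(l(-1, -3), -44) = -7695/(21 + 3*(6*(-3) + 6*(-1))) = -7695/(21 + 3*(-18 - 6)) = -7695/(21 + 3*(-24)) = -7695/(21 - 72) = -7695/(-51) = -7695*(-1/51) = 2565/17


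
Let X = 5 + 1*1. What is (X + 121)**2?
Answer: 16129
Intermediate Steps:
X = 6 (X = 5 + 1 = 6)
(X + 121)**2 = (6 + 121)**2 = 127**2 = 16129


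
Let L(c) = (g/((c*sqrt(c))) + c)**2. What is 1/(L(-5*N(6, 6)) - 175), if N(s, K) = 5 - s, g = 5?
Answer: -3745/560501 - 50*sqrt(5)/560501 ≈ -0.0068810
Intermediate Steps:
L(c) = (c + 5/c**(3/2))**2 (L(c) = (5/((c*sqrt(c))) + c)**2 = (5/(c**(3/2)) + c)**2 = (5/c**(3/2) + c)**2 = (c + 5/c**(3/2))**2)
1/(L(-5*N(6, 6)) - 175) = 1/((5 + (-5*(5 - 1*6))**(5/2))**2/(-5*(5 - 1*6))**3 - 175) = 1/((5 + (-5*(5 - 6))**(5/2))**2/(-5*(5 - 6))**3 - 175) = 1/((5 + (-5*(-1))**(5/2))**2/(-5*(-1))**3 - 175) = 1/((5 + 5**(5/2))**2/5**3 - 175) = 1/((5 + 25*sqrt(5))**2/125 - 175) = 1/(-175 + (5 + 25*sqrt(5))**2/125)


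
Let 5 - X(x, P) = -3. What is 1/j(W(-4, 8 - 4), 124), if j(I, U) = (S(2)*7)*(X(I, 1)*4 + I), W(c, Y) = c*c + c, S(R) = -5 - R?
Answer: -1/2156 ≈ -0.00046382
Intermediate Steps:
X(x, P) = 8 (X(x, P) = 5 - 1*(-3) = 5 + 3 = 8)
W(c, Y) = c + c² (W(c, Y) = c² + c = c + c²)
j(I, U) = -1568 - 49*I (j(I, U) = ((-5 - 1*2)*7)*(8*4 + I) = ((-5 - 2)*7)*(32 + I) = (-7*7)*(32 + I) = -49*(32 + I) = -1568 - 49*I)
1/j(W(-4, 8 - 4), 124) = 1/(-1568 - (-196)*(1 - 4)) = 1/(-1568 - (-196)*(-3)) = 1/(-1568 - 49*12) = 1/(-1568 - 588) = 1/(-2156) = -1/2156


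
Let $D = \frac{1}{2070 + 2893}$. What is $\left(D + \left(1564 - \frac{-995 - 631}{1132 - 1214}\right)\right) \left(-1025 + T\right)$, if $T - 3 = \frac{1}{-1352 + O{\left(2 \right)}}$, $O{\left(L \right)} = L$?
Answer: $- \frac{216759673686167}{137351025} \approx -1.5781 \cdot 10^{6}$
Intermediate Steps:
$T = \frac{4049}{1350}$ ($T = 3 + \frac{1}{-1352 + 2} = 3 + \frac{1}{-1350} = 3 - \frac{1}{1350} = \frac{4049}{1350} \approx 2.9993$)
$D = \frac{1}{4963} \approx 0.00020149$
$\left(D + \left(1564 - \frac{-995 - 631}{1132 - 1214}\right)\right) \left(-1025 + T\right) = \left(\frac{1}{4963} + \left(1564 - \frac{-995 - 631}{1132 - 1214}\right)\right) \left(-1025 + \frac{4049}{1350}\right) = \left(\frac{1}{4963} + \left(1564 - - \frac{1626}{-82}\right)\right) \left(- \frac{1379701}{1350}\right) = \left(\frac{1}{4963} + \left(1564 - \left(-1626\right) \left(- \frac{1}{82}\right)\right)\right) \left(- \frac{1379701}{1350}\right) = \left(\frac{1}{4963} + \left(1564 - \frac{813}{41}\right)\right) \left(- \frac{1379701}{1350}\right) = \left(\frac{1}{4963} + \frac{63311}{41}\right) \left(- \frac{1379701}{1350}\right) = \frac{314212534}{203483} \left(- \frac{1379701}{1350}\right) = - \frac{216759673686167}{137351025}$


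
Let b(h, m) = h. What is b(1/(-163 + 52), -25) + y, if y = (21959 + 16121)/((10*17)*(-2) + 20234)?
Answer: 300499/157731 ≈ 1.9051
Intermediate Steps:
y = 2720/1421 (y = 38080/(170*(-2) + 20234) = 38080/(-340 + 20234) = 38080/19894 = 38080*(1/19894) = 2720/1421 ≈ 1.9141)
b(1/(-163 + 52), -25) + y = 1/(-163 + 52) + 2720/1421 = 1/(-111) + 2720/1421 = -1/111 + 2720/1421 = 300499/157731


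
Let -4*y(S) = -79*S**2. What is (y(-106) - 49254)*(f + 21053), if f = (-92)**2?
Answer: 5096316669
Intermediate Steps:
f = 8464
y(S) = 79*S**2/4 (y(S) = -(-79)*S**2/4 = 79*S**2/4)
(y(-106) - 49254)*(f + 21053) = ((79/4)*(-106)**2 - 49254)*(8464 + 21053) = ((79/4)*11236 - 49254)*29517 = (221911 - 49254)*29517 = 172657*29517 = 5096316669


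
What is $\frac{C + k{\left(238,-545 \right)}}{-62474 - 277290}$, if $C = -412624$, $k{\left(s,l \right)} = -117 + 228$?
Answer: $\frac{412513}{339764} \approx 1.2141$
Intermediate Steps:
$k{\left(s,l \right)} = 111$
$\frac{C + k{\left(238,-545 \right)}}{-62474 - 277290} = \frac{-412624 + 111}{-62474 - 277290} = - \frac{412513}{-339764} = \left(-412513\right) \left(- \frac{1}{339764}\right) = \frac{412513}{339764}$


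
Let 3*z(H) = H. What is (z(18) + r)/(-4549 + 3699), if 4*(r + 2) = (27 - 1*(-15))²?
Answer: -89/170 ≈ -0.52353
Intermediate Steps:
r = 439 (r = -2 + (27 - 1*(-15))²/4 = -2 + (27 + 15)²/4 = -2 + (¼)*42² = -2 + (¼)*1764 = -2 + 441 = 439)
z(H) = H/3
(z(18) + r)/(-4549 + 3699) = ((⅓)*18 + 439)/(-4549 + 3699) = (6 + 439)/(-850) = 445*(-1/850) = -89/170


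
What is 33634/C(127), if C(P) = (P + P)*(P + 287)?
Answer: 16817/52578 ≈ 0.31985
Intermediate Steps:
C(P) = 2*P*(287 + P) (C(P) = (2*P)*(287 + P) = 2*P*(287 + P))
33634/C(127) = 33634/((2*127*(287 + 127))) = 33634/((2*127*414)) = 33634/105156 = 33634*(1/105156) = 16817/52578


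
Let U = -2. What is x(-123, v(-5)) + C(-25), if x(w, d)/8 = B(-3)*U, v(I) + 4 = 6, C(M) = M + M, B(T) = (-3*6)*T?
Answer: -914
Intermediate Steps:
B(T) = -18*T
C(M) = 2*M
v(I) = 2 (v(I) = -4 + 6 = 2)
x(w, d) = -864 (x(w, d) = 8*(-18*(-3)*(-2)) = 8*(54*(-2)) = 8*(-108) = -864)
x(-123, v(-5)) + C(-25) = -864 + 2*(-25) = -864 - 50 = -914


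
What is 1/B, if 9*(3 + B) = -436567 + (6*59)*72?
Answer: -9/411106 ≈ -2.1892e-5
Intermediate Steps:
B = -411106/9 (B = -3 + (-436567 + (6*59)*72)/9 = -3 + (-436567 + 354*72)/9 = -3 + (-436567 + 25488)/9 = -3 + (⅑)*(-411079) = -3 - 411079/9 = -411106/9 ≈ -45678.)
1/B = 1/(-411106/9) = -9/411106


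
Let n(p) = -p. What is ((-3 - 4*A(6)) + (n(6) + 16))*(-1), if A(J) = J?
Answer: 17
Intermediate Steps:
((-3 - 4*A(6)) + (n(6) + 16))*(-1) = ((-3 - 4*6) + (-1*6 + 16))*(-1) = ((-3 - 24) + (-6 + 16))*(-1) = (-27 + 10)*(-1) = -17*(-1) = 17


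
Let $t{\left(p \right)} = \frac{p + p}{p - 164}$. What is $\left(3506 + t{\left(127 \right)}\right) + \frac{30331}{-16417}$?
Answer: $\frac{2124353909}{607429} \approx 3497.3$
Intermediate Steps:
$t{\left(p \right)} = \frac{2 p}{-164 + p}$
$\left(3506 + t{\left(127 \right)}\right) + \frac{30331}{-16417} = \left(3506 + 2 \cdot 127 \frac{1}{-164 + 127}\right) + \frac{30331}{-16417} = \left(3506 + 2 \cdot 127 \frac{1}{-37}\right) + 30331 \left(- \frac{1}{16417}\right) = \left(3506 + 2 \cdot 127 \left(- \frac{1}{37}\right)\right) - \frac{30331}{16417} = \left(3506 - \frac{254}{37}\right) - \frac{30331}{16417} = \frac{129468}{37} - \frac{30331}{16417} = \frac{2124353909}{607429}$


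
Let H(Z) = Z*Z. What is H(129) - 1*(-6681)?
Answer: 23322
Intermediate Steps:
H(Z) = Z²
H(129) - 1*(-6681) = 129² - 1*(-6681) = 16641 + 6681 = 23322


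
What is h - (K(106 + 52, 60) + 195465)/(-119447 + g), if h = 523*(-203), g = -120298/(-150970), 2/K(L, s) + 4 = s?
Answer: -26802917703266687/252459106088 ≈ -1.0617e+5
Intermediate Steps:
K(L, s) = 2/(-4 + s)
g = 60149/75485 (g = -120298*(-1/150970) = 60149/75485 ≈ 0.79683)
h = -106169
h - (K(106 + 52, 60) + 195465)/(-119447 + g) = -106169 - (2/(-4 + 60) + 195465)/(-119447 + 60149/75485) = -106169 - (2/56 + 195465)/(-9016396646/75485) = -106169 - (2*(1/56) + 195465)*(-75485)/9016396646 = -106169 - (1/28 + 195465)*(-75485)/9016396646 = -106169 - 5473021*(-75485)/(28*9016396646) = -106169 - 1*(-413130990185/252459106088) = -106169 + 413130990185/252459106088 = -26802917703266687/252459106088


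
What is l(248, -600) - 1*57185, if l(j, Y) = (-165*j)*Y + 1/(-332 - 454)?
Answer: 19252924589/786 ≈ 2.4495e+7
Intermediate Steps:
l(j, Y) = -1/786 - 165*Y*j (l(j, Y) = -165*Y*j + 1/(-786) = -165*Y*j - 1/786 = -1/786 - 165*Y*j)
l(248, -600) - 1*57185 = (-1/786 - 165*(-600)*248) - 1*57185 = (-1/786 + 24552000) - 57185 = 19297871999/786 - 57185 = 19252924589/786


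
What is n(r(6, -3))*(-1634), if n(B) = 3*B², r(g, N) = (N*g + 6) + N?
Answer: -1102950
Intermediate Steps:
r(g, N) = 6 + N + N*g (r(g, N) = (6 + N*g) + N = 6 + N + N*g)
n(r(6, -3))*(-1634) = (3*(6 - 3 - 3*6)²)*(-1634) = (3*(6 - 3 - 18)²)*(-1634) = (3*(-15)²)*(-1634) = (3*225)*(-1634) = 675*(-1634) = -1102950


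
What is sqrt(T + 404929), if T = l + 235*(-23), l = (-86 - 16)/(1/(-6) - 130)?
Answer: 2*sqrt(60923634134)/781 ≈ 632.08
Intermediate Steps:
l = 612/781 (l = -102/(-1/6 - 130) = -102/(-781/6) = -102*(-6/781) = 612/781 ≈ 0.78361)
T = -4220693/781 (T = 612/781 + 235*(-23) = 612/781 - 5405 = -4220693/781 ≈ -5404.2)
sqrt(T + 404929) = sqrt(-4220693/781 + 404929) = sqrt(312028856/781) = 2*sqrt(60923634134)/781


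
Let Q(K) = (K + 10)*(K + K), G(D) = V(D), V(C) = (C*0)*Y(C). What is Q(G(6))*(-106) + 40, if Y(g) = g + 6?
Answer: 40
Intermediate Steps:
Y(g) = 6 + g
V(C) = 0 (V(C) = (C*0)*(6 + C) = 0*(6 + C) = 0)
G(D) = 0
Q(K) = 2*K*(10 + K) (Q(K) = (10 + K)*(2*K) = 2*K*(10 + K))
Q(G(6))*(-106) + 40 = (2*0*(10 + 0))*(-106) + 40 = (2*0*10)*(-106) + 40 = 0*(-106) + 40 = 0 + 40 = 40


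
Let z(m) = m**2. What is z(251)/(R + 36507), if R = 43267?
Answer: 63001/79774 ≈ 0.78974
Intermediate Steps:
z(251)/(R + 36507) = 251**2/(43267 + 36507) = 63001/79774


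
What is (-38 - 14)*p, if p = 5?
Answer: -260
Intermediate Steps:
(-38 - 14)*p = (-38 - 14)*5 = -52*5 = -260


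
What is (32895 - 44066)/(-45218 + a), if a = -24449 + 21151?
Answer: 11171/48516 ≈ 0.23025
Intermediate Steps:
a = -3298
(32895 - 44066)/(-45218 + a) = (32895 - 44066)/(-45218 - 3298) = -11171/(-48516) = -11171*(-1/48516) = 11171/48516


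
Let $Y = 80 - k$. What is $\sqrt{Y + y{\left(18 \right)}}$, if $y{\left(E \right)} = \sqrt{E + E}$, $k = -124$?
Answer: $\sqrt{210} \approx 14.491$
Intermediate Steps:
$Y = 204$ ($Y = 80 - -124 = 80 + 124 = 204$)
$y{\left(E \right)} = \sqrt{2} \sqrt{E}$ ($y{\left(E \right)} = \sqrt{2 E} = \sqrt{2} \sqrt{E}$)
$\sqrt{Y + y{\left(18 \right)}} = \sqrt{204 + \sqrt{2} \sqrt{18}} = \sqrt{204 + \sqrt{2} \cdot 3 \sqrt{2}} = \sqrt{204 + 6} = \sqrt{210}$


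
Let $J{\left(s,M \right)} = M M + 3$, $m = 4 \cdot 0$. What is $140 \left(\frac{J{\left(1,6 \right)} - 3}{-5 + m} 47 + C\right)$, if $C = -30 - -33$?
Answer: $-46956$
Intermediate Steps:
$m = 0$
$J{\left(s,M \right)} = 3 + M^{2}$ ($J{\left(s,M \right)} = M^{2} + 3 = 3 + M^{2}$)
$C = 3$ ($C = -30 + 33 = 3$)
$140 \left(\frac{J{\left(1,6 \right)} - 3}{-5 + m} 47 + C\right) = 140 \left(\frac{\left(3 + 6^{2}\right) - 3}{-5 + 0} \cdot 47 + 3\right) = 140 \left(\frac{\left(3 + 36\right) - 3}{-5} \cdot 47 + 3\right) = 140 \left(\left(39 - 3\right) \left(- \frac{1}{5}\right) 47 + 3\right) = 140 \left(36 \left(- \frac{1}{5}\right) 47 + 3\right) = 140 \left(\left(- \frac{36}{5}\right) 47 + 3\right) = 140 \left(- \frac{1692}{5} + 3\right) = 140 \left(- \frac{1677}{5}\right) = -46956$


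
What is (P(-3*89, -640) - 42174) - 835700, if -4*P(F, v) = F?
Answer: -3511229/4 ≈ -8.7781e+5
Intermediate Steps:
P(F, v) = -F/4
(P(-3*89, -640) - 42174) - 835700 = (-(-3)*89/4 - 42174) - 835700 = (-¼*(-267) - 42174) - 835700 = (267/4 - 42174) - 835700 = -168429/4 - 835700 = -3511229/4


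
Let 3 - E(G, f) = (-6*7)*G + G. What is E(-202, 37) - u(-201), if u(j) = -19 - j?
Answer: -8461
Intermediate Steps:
E(G, f) = 3 + 41*G (E(G, f) = 3 - ((-6*7)*G + G) = 3 - (-42*G + G) = 3 - (-41)*G = 3 + 41*G)
E(-202, 37) - u(-201) = (3 + 41*(-202)) - (-19 - 1*(-201)) = (3 - 8282) - (-19 + 201) = -8279 - 1*182 = -8279 - 182 = -8461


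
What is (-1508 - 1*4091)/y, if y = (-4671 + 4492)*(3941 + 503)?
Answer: 509/72316 ≈ 0.0070386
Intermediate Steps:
y = -795476 (y = -179*4444 = -795476)
(-1508 - 1*4091)/y = (-1508 - 1*4091)/(-795476) = (-1508 - 4091)*(-1/795476) = -5599*(-1/795476) = 509/72316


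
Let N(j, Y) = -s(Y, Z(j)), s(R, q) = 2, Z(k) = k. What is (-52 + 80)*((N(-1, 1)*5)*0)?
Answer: 0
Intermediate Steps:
N(j, Y) = -2 (N(j, Y) = -1*2 = -2)
(-52 + 80)*((N(-1, 1)*5)*0) = (-52 + 80)*(-2*5*0) = 28*(-10*0) = 28*0 = 0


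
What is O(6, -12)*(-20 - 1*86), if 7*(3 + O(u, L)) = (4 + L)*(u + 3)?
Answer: 9858/7 ≈ 1408.3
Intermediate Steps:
O(u, L) = -3 + (3 + u)*(4 + L)/7 (O(u, L) = -3 + ((4 + L)*(u + 3))/7 = -3 + ((4 + L)*(3 + u))/7 = -3 + ((3 + u)*(4 + L))/7 = -3 + (3 + u)*(4 + L)/7)
O(6, -12)*(-20 - 1*86) = (-9/7 + (3/7)*(-12) + (4/7)*6 + (⅐)*(-12)*6)*(-20 - 1*86) = (-9/7 - 36/7 + 24/7 - 72/7)*(-20 - 86) = -93/7*(-106) = 9858/7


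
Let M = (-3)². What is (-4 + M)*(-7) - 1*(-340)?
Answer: 305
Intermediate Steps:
M = 9
(-4 + M)*(-7) - 1*(-340) = (-4 + 9)*(-7) - 1*(-340) = 5*(-7) + 340 = -35 + 340 = 305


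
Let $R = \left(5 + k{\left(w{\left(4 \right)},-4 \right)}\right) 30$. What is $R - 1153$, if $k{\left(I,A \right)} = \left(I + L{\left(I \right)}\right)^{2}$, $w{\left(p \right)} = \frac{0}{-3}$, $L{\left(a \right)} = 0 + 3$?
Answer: $-733$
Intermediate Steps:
$L{\left(a \right)} = 3$
$w{\left(p \right)} = 0$ ($w{\left(p \right)} = 0 \left(- \frac{1}{3}\right) = 0$)
$k{\left(I,A \right)} = \left(3 + I\right)^{2}$ ($k{\left(I,A \right)} = \left(I + 3\right)^{2} = \left(3 + I\right)^{2}$)
$R = 420$ ($R = \left(5 + \left(3 + 0\right)^{2}\right) 30 = \left(5 + 3^{2}\right) 30 = \left(5 + 9\right) 30 = 14 \cdot 30 = 420$)
$R - 1153 = 420 - 1153 = -733$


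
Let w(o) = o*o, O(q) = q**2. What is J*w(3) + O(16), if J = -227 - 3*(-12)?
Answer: -1463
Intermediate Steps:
w(o) = o**2
J = -191 (J = -227 - 1*(-36) = -227 + 36 = -191)
J*w(3) + O(16) = -191*3**2 + 16**2 = -191*9 + 256 = -1719 + 256 = -1463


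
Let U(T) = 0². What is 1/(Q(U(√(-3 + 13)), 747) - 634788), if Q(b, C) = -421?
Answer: -1/635209 ≈ -1.5743e-6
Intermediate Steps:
U(T) = 0
1/(Q(U(√(-3 + 13)), 747) - 634788) = 1/(-421 - 634788) = 1/(-635209) = -1/635209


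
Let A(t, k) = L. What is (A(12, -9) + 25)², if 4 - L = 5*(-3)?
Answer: 1936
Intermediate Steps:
L = 19 (L = 4 - 5*(-3) = 4 - 1*(-15) = 4 + 15 = 19)
A(t, k) = 19
(A(12, -9) + 25)² = (19 + 25)² = 44² = 1936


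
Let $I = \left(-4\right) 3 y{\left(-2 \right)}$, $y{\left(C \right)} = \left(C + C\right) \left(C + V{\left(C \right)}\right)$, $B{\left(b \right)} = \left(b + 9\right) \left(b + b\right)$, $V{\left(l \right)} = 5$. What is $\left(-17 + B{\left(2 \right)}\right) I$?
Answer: $3888$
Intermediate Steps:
$B{\left(b \right)} = 2 b \left(9 + b\right)$ ($B{\left(b \right)} = \left(9 + b\right) 2 b = 2 b \left(9 + b\right)$)
$y{\left(C \right)} = 2 C \left(5 + C\right)$ ($y{\left(C \right)} = \left(C + C\right) \left(C + 5\right) = 2 C \left(5 + C\right)$)
$I = 144$ ($I = \left(-4\right) 3 \cdot 2 \left(-2\right) \left(5 - 2\right) = - 12 \cdot 2 \left(-2\right) 3 = \left(-12\right) \left(-12\right) = 144$)
$\left(-17 + B{\left(2 \right)}\right) I = \left(-17 + 2 \cdot 2 \left(9 + 2\right)\right) 144 = \left(-17 + 2 \cdot 2 \cdot 11\right) 144 = \left(-17 + 44\right) 144 = 27 \cdot 144 = 3888$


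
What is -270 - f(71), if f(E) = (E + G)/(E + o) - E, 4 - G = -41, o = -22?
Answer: -9867/49 ≈ -201.37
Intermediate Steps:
G = 45 (G = 4 - 1*(-41) = 4 + 41 = 45)
f(E) = -E + (45 + E)/(-22 + E) (f(E) = (E + 45)/(E - 22) - E = (45 + E)/(-22 + E) - E = -E + (45 + E)/(-22 + E))
-270 - f(71) = -270 - (45 - 1*71² + 23*71)/(-22 + 71) = -270 - (45 - 1*5041 + 1633)/49 = -270 - (45 - 5041 + 1633)/49 = -270 - (-3363)/49 = -270 - 1*(-3363/49) = -270 + 3363/49 = -9867/49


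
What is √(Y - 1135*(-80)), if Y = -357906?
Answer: I*√267106 ≈ 516.82*I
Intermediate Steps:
√(Y - 1135*(-80)) = √(-357906 - 1135*(-80)) = √(-357906 + 90800) = √(-267106) = I*√267106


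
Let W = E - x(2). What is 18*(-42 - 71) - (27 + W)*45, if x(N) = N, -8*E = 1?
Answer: -25227/8 ≈ -3153.4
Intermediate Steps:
E = -1/8 (E = -1/8*1 = -1/8 ≈ -0.12500)
W = -17/8 (W = -1/8 - 1*2 = -1/8 - 2 = -17/8 ≈ -2.1250)
18*(-42 - 71) - (27 + W)*45 = 18*(-42 - 71) - (27 - 17/8)*45 = 18*(-113) - 199*45/8 = -2034 - 1*8955/8 = -2034 - 8955/8 = -25227/8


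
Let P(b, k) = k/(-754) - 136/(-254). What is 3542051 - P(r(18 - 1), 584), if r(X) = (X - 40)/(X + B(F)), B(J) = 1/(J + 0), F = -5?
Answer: 169589871277/47879 ≈ 3.5421e+6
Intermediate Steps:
B(J) = 1/J
r(X) = (-40 + X)/(-⅕ + X) (r(X) = (X - 40)/(X + 1/(-5)) = (-40 + X)/(X - ⅕) = (-40 + X)/(-⅕ + X))
P(b, k) = 68/127 - k/754 (P(b, k) = k*(-1/754) - 136*(-1/254) = -k/754 + 68/127 = 68/127 - k/754)
3542051 - P(r(18 - 1), 584) = 3542051 - (68/127 - 1/754*584) = 3542051 - (68/127 - 292/377) = 3542051 - 1*(-11448/47879) = 3542051 + 11448/47879 = 169589871277/47879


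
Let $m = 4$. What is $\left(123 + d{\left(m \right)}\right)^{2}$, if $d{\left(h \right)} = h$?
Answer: $16129$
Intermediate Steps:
$\left(123 + d{\left(m \right)}\right)^{2} = \left(123 + 4\right)^{2} = 127^{2} = 16129$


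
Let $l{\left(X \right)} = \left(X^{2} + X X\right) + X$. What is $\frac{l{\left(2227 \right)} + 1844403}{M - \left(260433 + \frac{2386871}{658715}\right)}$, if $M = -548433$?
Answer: $- \frac{7750235170920}{532814554061} \approx -14.546$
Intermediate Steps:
$l{\left(X \right)} = X + 2 X^{2}$ ($l{\left(X \right)} = \left(X^{2} + X^{2}\right) + X = 2 X^{2} + X = X + 2 X^{2}$)
$\frac{l{\left(2227 \right)} + 1844403}{M - \left(260433 + \frac{2386871}{658715}\right)} = \frac{2227 \left(1 + 2 \cdot 2227\right) + 1844403}{-548433 - \left(260433 + \frac{2386871}{658715}\right)} = \frac{2227 \left(1 + 4454\right) + 1844403}{-548433 - \left(260433 + 2386871 \cdot \frac{1}{658715}\right)} = \frac{2227 \cdot 4455 + 1844403}{-548433 - \frac{171553510466}{658715}} = \frac{9921285 + 1844403}{-548433 - \frac{171553510466}{658715}} = \frac{11765688}{-548433 - \frac{171553510466}{658715}} = \frac{11765688}{- \frac{532814554061}{658715}} = 11765688 \left(- \frac{658715}{532814554061}\right) = - \frac{7750235170920}{532814554061}$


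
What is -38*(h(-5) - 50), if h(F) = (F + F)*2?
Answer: 2660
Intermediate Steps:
h(F) = 4*F (h(F) = (2*F)*2 = 4*F)
-38*(h(-5) - 50) = -38*(4*(-5) - 50) = -38*(-20 - 50) = -38*(-70) = 2660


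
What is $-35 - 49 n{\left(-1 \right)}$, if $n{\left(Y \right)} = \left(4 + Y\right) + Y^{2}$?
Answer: $-231$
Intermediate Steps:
$n{\left(Y \right)} = 4 + Y + Y^{2}$
$-35 - 49 n{\left(-1 \right)} = -35 - 49 \left(4 - 1 + \left(-1\right)^{2}\right) = -35 - 49 \left(4 - 1 + 1\right) = -35 - 196 = -231$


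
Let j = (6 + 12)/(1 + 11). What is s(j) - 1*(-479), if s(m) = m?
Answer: 961/2 ≈ 480.50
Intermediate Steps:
j = 3/2 (j = 18/12 = 18*(1/12) = 3/2 ≈ 1.5000)
s(j) - 1*(-479) = 3/2 - 1*(-479) = 3/2 + 479 = 961/2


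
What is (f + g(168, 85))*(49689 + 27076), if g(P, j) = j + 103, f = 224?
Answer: 31627180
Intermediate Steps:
g(P, j) = 103 + j
(f + g(168, 85))*(49689 + 27076) = (224 + (103 + 85))*(49689 + 27076) = (224 + 188)*76765 = 412*76765 = 31627180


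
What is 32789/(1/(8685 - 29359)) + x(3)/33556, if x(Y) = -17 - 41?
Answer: -11373467049537/16778 ≈ -6.7788e+8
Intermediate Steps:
x(Y) = -58
32789/(1/(8685 - 29359)) + x(3)/33556 = 32789/(1/(8685 - 29359)) - 58/33556 = 32789/(1/(-20674)) - 58*1/33556 = 32789/(-1/20674) - 29/16778 = 32789*(-20674) - 29/16778 = -677879786 - 29/16778 = -11373467049537/16778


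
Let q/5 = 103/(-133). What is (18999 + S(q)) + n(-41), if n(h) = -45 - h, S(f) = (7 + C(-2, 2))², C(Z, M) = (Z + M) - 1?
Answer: 19031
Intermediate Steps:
C(Z, M) = -1 + M + Z (C(Z, M) = (M + Z) - 1 = -1 + M + Z)
q = -515/133 (q = 5*(103/(-133)) = 5*(103*(-1/133)) = 5*(-103/133) = -515/133 ≈ -3.8722)
S(f) = 36 (S(f) = (7 + (-1 + 2 - 2))² = (7 - 1)² = 6² = 36)
(18999 + S(q)) + n(-41) = (18999 + 36) + (-45 - 1*(-41)) = 19035 + (-45 + 41) = 19035 - 4 = 19031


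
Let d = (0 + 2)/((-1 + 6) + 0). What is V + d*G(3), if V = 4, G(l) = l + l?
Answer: 32/5 ≈ 6.4000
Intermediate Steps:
G(l) = 2*l
d = ⅖ (d = 2/(5 + 0) = 2/5 = 2*(⅕) = ⅖ ≈ 0.40000)
V + d*G(3) = 4 + 2*(2*3)/5 = 4 + (⅖)*6 = 4 + 12/5 = 32/5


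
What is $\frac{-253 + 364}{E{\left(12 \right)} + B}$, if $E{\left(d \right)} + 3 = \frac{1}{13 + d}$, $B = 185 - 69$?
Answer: $\frac{925}{942} \approx 0.98195$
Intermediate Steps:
$B = 116$ ($B = 185 - 69 = 116$)
$E{\left(d \right)} = -3 + \frac{1}{13 + d}$
$\frac{-253 + 364}{E{\left(12 \right)} + B} = \frac{-253 + 364}{\frac{-38 - 36}{13 + 12} + 116} = \frac{111}{\frac{-38 - 36}{25} + 116} = \frac{111}{\frac{1}{25} \left(-74\right) + 116} = \frac{111}{- \frac{74}{25} + 116} = \frac{111}{\frac{2826}{25}} = 111 \cdot \frac{25}{2826} = \frac{925}{942}$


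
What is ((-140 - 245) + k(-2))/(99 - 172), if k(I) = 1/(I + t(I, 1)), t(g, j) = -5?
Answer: 2696/511 ≈ 5.2759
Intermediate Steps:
k(I) = 1/(-5 + I) (k(I) = 1/(I - 5) = 1/(-5 + I))
((-140 - 245) + k(-2))/(99 - 172) = ((-140 - 245) + 1/(-5 - 2))/(99 - 172) = (-385 + 1/(-7))/(-73) = (-385 - ⅐)*(-1/73) = -2696/7*(-1/73) = 2696/511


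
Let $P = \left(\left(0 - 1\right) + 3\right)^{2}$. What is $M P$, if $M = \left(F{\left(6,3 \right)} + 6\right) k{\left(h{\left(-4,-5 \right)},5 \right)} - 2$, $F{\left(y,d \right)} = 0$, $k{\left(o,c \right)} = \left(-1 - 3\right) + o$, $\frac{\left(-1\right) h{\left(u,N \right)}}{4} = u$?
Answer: $280$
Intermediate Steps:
$h{\left(u,N \right)} = - 4 u$
$k{\left(o,c \right)} = -4 + o$
$P = 4$ ($P = \left(-1 + 3\right)^{2} = 2^{2} = 4$)
$M = 70$ ($M = \left(0 + 6\right) \left(-4 - -16\right) - 2 = 6 \left(-4 + 16\right) - 2 = 6 \cdot 12 - 2 = 72 - 2 = 70$)
$M P = 70 \cdot 4 = 280$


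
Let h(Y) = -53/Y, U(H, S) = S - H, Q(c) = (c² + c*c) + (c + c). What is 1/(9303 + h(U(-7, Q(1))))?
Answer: 11/102280 ≈ 0.00010755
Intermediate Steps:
Q(c) = 2*c + 2*c² (Q(c) = (c² + c²) + 2*c = 2*c² + 2*c = 2*c + 2*c²)
1/(9303 + h(U(-7, Q(1)))) = 1/(9303 - 53/(2*1*(1 + 1) - 1*(-7))) = 1/(9303 - 53/(2*1*2 + 7)) = 1/(9303 - 53/(4 + 7)) = 1/(9303 - 53/11) = 1/(102280/11) = 11/102280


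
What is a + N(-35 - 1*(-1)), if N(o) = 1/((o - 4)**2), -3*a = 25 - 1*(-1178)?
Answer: -579043/1444 ≈ -401.00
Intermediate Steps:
a = -401 (a = -(25 - 1*(-1178))/3 = -(25 + 1178)/3 = -1/3*1203 = -401)
N(o) = (-4 + o)**(-2) (N(o) = 1/((-4 + o)**2) = (-4 + o)**(-2))
a + N(-35 - 1*(-1)) = -401 + (-4 + (-35 - 1*(-1)))**(-2) = -401 + (-4 + (-35 + 1))**(-2) = -401 + (-4 - 34)**(-2) = -401 + (-38)**(-2) = -401 + 1/1444 = -579043/1444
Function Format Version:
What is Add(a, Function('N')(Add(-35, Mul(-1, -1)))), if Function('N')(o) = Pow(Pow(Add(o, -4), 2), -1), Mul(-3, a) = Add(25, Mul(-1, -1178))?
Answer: Rational(-579043, 1444) ≈ -401.00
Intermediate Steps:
a = -401 (a = Mul(Rational(-1, 3), Add(25, Mul(-1, -1178))) = Mul(Rational(-1, 3), Add(25, 1178)) = Mul(Rational(-1, 3), 1203) = -401)
Function('N')(o) = Pow(Add(-4, o), -2) (Function('N')(o) = Pow(Pow(Add(-4, o), 2), -1) = Pow(Add(-4, o), -2))
Add(a, Function('N')(Add(-35, Mul(-1, -1)))) = Add(-401, Pow(Add(-4, Add(-35, Mul(-1, -1))), -2)) = Add(-401, Pow(Add(-4, Add(-35, 1)), -2)) = Add(-401, Pow(Add(-4, -34), -2)) = Add(-401, Pow(-38, -2)) = Add(-401, Rational(1, 1444)) = Rational(-579043, 1444)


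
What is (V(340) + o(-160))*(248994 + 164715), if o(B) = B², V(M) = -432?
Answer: 10412228112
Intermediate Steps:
(V(340) + o(-160))*(248994 + 164715) = (-432 + (-160)²)*(248994 + 164715) = (-432 + 25600)*413709 = 25168*413709 = 10412228112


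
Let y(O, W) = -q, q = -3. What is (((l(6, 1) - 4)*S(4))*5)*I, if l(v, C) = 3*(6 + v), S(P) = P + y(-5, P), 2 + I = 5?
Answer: 3360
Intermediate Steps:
I = 3 (I = -2 + 5 = 3)
y(O, W) = 3 (y(O, W) = -1*(-3) = 3)
S(P) = 3 + P (S(P) = P + 3 = 3 + P)
l(v, C) = 18 + 3*v
(((l(6, 1) - 4)*S(4))*5)*I = ((((18 + 3*6) - 4)*(3 + 4))*5)*3 = ((((18 + 18) - 4)*7)*5)*3 = (((36 - 4)*7)*5)*3 = ((32*7)*5)*3 = (224*5)*3 = 1120*3 = 3360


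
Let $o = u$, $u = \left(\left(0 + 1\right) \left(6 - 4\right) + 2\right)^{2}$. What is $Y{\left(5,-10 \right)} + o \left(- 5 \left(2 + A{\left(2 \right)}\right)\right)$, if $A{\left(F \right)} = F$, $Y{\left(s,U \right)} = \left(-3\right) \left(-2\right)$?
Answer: $-314$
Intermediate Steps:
$Y{\left(s,U \right)} = 6$
$u = 16$ ($u = \left(1 \cdot 2 + 2\right)^{2} = \left(2 + 2\right)^{2} = 4^{2} = 16$)
$o = 16$
$Y{\left(5,-10 \right)} + o \left(- 5 \left(2 + A{\left(2 \right)}\right)\right) = 6 + 16 \left(- 5 \left(2 + 2\right)\right) = 6 + 16 \left(\left(-5\right) 4\right) = 6 + 16 \left(-20\right) = 6 - 320 = -314$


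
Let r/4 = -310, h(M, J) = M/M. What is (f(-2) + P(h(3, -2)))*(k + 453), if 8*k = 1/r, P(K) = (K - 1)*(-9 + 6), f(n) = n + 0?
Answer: -4493759/4960 ≈ -906.00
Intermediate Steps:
f(n) = n
h(M, J) = 1
P(K) = 3 - 3*K (P(K) = (-1 + K)*(-3) = 3 - 3*K)
r = -1240 (r = 4*(-310) = -1240)
k = -1/9920 (k = (⅛)/(-1240) = (⅛)*(-1/1240) = -1/9920 ≈ -0.00010081)
(f(-2) + P(h(3, -2)))*(k + 453) = (-2 + (3 - 3*1))*(-1/9920 + 453) = (-2 + (3 - 3))*(4493759/9920) = (-2 + 0)*(4493759/9920) = -2*4493759/9920 = -4493759/4960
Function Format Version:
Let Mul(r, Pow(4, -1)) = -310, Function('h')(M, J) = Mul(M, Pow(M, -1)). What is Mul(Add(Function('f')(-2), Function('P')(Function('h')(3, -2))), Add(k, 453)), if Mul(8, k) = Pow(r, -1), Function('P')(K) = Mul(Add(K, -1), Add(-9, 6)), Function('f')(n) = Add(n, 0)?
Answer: Rational(-4493759, 4960) ≈ -906.00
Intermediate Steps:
Function('f')(n) = n
Function('h')(M, J) = 1
Function('P')(K) = Add(3, Mul(-3, K)) (Function('P')(K) = Mul(Add(-1, K), -3) = Add(3, Mul(-3, K)))
r = -1240 (r = Mul(4, -310) = -1240)
k = Rational(-1, 9920) (k = Mul(Rational(1, 8), Pow(-1240, -1)) = Mul(Rational(1, 8), Rational(-1, 1240)) = Rational(-1, 9920) ≈ -0.00010081)
Mul(Add(Function('f')(-2), Function('P')(Function('h')(3, -2))), Add(k, 453)) = Mul(Add(-2, Add(3, Mul(-3, 1))), Add(Rational(-1, 9920), 453)) = Mul(Add(-2, Add(3, -3)), Rational(4493759, 9920)) = Mul(Add(-2, 0), Rational(4493759, 9920)) = Mul(-2, Rational(4493759, 9920)) = Rational(-4493759, 4960)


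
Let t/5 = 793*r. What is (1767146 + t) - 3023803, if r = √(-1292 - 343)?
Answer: -1256657 + 3965*I*√1635 ≈ -1.2567e+6 + 1.6033e+5*I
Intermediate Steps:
r = I*√1635 (r = √(-1635) = I*√1635 ≈ 40.435*I)
t = 3965*I*√1635 (t = 5*(793*(I*√1635)) = 5*(793*I*√1635) = 3965*I*√1635 ≈ 1.6033e+5*I)
(1767146 + t) - 3023803 = (1767146 + 3965*I*√1635) - 3023803 = -1256657 + 3965*I*√1635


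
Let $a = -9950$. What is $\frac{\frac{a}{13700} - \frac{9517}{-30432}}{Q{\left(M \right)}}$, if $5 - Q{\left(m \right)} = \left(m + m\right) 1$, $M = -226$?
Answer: $- \frac{1724155}{1905317088} \approx -0.00090492$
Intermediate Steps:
$Q{\left(m \right)} = 5 - 2 m$ ($Q{\left(m \right)} = 5 - \left(m + m\right) 1 = 5 - 2 m 1 = 5 - 2 m$)
$\frac{\frac{a}{13700} - \frac{9517}{-30432}}{Q{\left(M \right)}} = \frac{- \frac{9950}{13700} - \frac{9517}{-30432}}{5 - -452} = \frac{\left(-9950\right) \frac{1}{13700} - - \frac{9517}{30432}}{5 + 452} = \frac{- \frac{199}{274} + \frac{9517}{30432}}{457} = \left(- \frac{1724155}{4169184}\right) \frac{1}{457} = - \frac{1724155}{1905317088}$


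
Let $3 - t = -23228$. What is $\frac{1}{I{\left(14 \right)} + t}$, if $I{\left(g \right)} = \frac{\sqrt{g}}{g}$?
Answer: $\frac{325234}{7555511053} - \frac{\sqrt{14}}{7555511053} \approx 4.3045 \cdot 10^{-5}$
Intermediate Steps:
$t = 23231$ ($t = 3 - -23228 = 3 + 23228 = 23231$)
$I{\left(g \right)} = \frac{1}{\sqrt{g}}$
$\frac{1}{I{\left(14 \right)} + t} = \frac{1}{\frac{1}{\sqrt{14}} + 23231} = \frac{1}{\frac{\sqrt{14}}{14} + 23231} = \frac{1}{23231 + \frac{\sqrt{14}}{14}}$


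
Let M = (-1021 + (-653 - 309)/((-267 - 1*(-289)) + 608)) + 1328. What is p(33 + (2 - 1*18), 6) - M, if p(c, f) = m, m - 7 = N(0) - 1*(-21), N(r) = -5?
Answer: -88979/315 ≈ -282.47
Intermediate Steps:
m = 23 (m = 7 + (-5 - 1*(-21)) = 7 + (-5 + 21) = 7 + 16 = 23)
p(c, f) = 23
M = 96224/315 (M = (-1021 - 962/((-267 + 289) + 608)) + 1328 = (-1021 - 962/(22 + 608)) + 1328 = (-1021 - 962/630) + 1328 = (-1021 - 962*1/630) + 1328 = (-1021 - 481/315) + 1328 = -322096/315 + 1328 = 96224/315 ≈ 305.47)
p(33 + (2 - 1*18), 6) - M = 23 - 1*96224/315 = 23 - 96224/315 = -88979/315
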